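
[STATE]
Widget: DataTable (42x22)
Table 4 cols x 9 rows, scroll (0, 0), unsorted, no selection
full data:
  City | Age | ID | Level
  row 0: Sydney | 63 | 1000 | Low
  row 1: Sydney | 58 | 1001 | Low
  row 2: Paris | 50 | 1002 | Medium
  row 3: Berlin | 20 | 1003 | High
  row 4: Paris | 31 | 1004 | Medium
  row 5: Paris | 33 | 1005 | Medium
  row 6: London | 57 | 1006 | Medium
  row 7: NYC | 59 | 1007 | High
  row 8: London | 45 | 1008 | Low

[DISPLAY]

City  │Age│ID  │Level                     
──────┼───┼────┼──────                    
Sydney│63 │1000│Low                       
Sydney│58 │1001│Low                       
Paris │50 │1002│Medium                    
Berlin│20 │1003│High                      
Paris │31 │1004│Medium                    
Paris │33 │1005│Medium                    
London│57 │1006│Medium                    
NYC   │59 │1007│High                      
London│45 │1008│Low                       
                                          
                                          
                                          
                                          
                                          
                                          
                                          
                                          
                                          
                                          
                                          


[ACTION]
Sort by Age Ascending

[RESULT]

City  │Ag▲│ID  │Level                     
──────┼───┼────┼──────                    
Berlin│20 │1003│High                      
Paris │31 │1004│Medium                    
Paris │33 │1005│Medium                    
London│45 │1008│Low                       
Paris │50 │1002│Medium                    
London│57 │1006│Medium                    
Sydney│58 │1001│Low                       
NYC   │59 │1007│High                      
Sydney│63 │1000│Low                       
                                          
                                          
                                          
                                          
                                          
                                          
                                          
                                          
                                          
                                          
                                          


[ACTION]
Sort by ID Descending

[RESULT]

City  │Age│ID ▼│Level                     
──────┼───┼────┼──────                    
London│45 │1008│Low                       
NYC   │59 │1007│High                      
London│57 │1006│Medium                    
Paris │33 │1005│Medium                    
Paris │31 │1004│Medium                    
Berlin│20 │1003│High                      
Paris │50 │1002│Medium                    
Sydney│58 │1001│Low                       
Sydney│63 │1000│Low                       
                                          
                                          
                                          
                                          
                                          
                                          
                                          
                                          
                                          
                                          
                                          


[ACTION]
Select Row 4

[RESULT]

City  │Age│ID ▼│Level                     
──────┼───┼────┼──────                    
London│45 │1008│Low                       
NYC   │59 │1007│High                      
London│57 │1006│Medium                    
Paris │33 │1005│Medium                    
>aris │31 │1004│Medium                    
Berlin│20 │1003│High                      
Paris │50 │1002│Medium                    
Sydney│58 │1001│Low                       
Sydney│63 │1000│Low                       
                                          
                                          
                                          
                                          
                                          
                                          
                                          
                                          
                                          
                                          
                                          


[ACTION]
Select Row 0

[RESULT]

City  │Age│ID ▼│Level                     
──────┼───┼────┼──────                    
>ondon│45 │1008│Low                       
NYC   │59 │1007│High                      
London│57 │1006│Medium                    
Paris │33 │1005│Medium                    
Paris │31 │1004│Medium                    
Berlin│20 │1003│High                      
Paris │50 │1002│Medium                    
Sydney│58 │1001│Low                       
Sydney│63 │1000│Low                       
                                          
                                          
                                          
                                          
                                          
                                          
                                          
                                          
                                          
                                          
                                          


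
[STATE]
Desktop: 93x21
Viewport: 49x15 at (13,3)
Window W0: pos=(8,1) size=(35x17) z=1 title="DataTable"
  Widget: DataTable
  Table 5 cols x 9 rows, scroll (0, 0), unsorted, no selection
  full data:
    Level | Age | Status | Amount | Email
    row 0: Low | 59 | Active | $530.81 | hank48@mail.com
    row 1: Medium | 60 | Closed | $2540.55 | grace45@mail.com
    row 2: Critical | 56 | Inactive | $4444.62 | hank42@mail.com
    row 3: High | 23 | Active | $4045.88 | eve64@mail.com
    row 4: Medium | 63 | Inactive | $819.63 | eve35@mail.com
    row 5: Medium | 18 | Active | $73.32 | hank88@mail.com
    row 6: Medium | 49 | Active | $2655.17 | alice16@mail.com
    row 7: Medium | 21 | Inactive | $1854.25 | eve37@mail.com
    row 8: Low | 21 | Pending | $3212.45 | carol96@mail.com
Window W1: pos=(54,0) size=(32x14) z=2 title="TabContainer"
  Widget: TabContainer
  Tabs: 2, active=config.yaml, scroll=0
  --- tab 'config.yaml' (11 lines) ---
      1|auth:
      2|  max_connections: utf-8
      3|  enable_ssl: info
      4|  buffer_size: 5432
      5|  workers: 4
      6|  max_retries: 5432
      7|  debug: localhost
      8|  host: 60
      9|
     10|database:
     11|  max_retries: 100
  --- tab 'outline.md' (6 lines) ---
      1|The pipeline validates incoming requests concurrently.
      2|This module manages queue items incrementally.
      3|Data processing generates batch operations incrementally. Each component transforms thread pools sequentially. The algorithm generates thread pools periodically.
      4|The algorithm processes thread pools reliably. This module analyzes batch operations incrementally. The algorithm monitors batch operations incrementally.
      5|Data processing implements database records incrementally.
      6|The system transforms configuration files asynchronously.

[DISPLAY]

─────────────────────────────┨           ┃[config
l   │Age│Status  │Amount  │Em┃           ┃───────
────┼───┼────────┼────────┼──┃           ┃auth:  
    │59 │Active  │$530.81 │ha┃           ┃  max_c
um  │60 │Closed  │$2540.55│gr┃           ┃  enabl
ical│56 │Inactive│$4444.62│ha┃           ┃  buffe
    │23 │Active  │$4045.88│ev┃           ┃  worke
um  │63 │Inactive│$819.63 │ev┃           ┃  max_r
um  │18 │Active  │$73.32  │ha┃           ┃  debug
um  │49 │Active  │$2655.17│al┃           ┃  host:
um  │21 │Inactive│$1854.25│ev┃           ┗━━━━━━━
    │21 │Pending │$3212.45│ca┃                   
                             ┃                   
                             ┃                   
━━━━━━━━━━━━━━━━━━━━━━━━━━━━━┛                   


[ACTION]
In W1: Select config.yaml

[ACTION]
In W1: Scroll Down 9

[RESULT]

─────────────────────────────┨           ┃[config
l   │Age│Status  │Amount  │Em┃           ┃───────
────┼───┼────────┼────────┼──┃           ┃databas
    │59 │Active  │$530.81 │ha┃           ┃  max_r
um  │60 │Closed  │$2540.55│gr┃           ┃       
ical│56 │Inactive│$4444.62│ha┃           ┃       
    │23 │Active  │$4045.88│ev┃           ┃       
um  │63 │Inactive│$819.63 │ev┃           ┃       
um  │18 │Active  │$73.32  │ha┃           ┃       
um  │49 │Active  │$2655.17│al┃           ┃       
um  │21 │Inactive│$1854.25│ev┃           ┗━━━━━━━
    │21 │Pending │$3212.45│ca┃                   
                             ┃                   
                             ┃                   
━━━━━━━━━━━━━━━━━━━━━━━━━━━━━┛                   


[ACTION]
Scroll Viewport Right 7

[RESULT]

──────────────────────┨           ┃[config.yaml]│
e│Status  │Amount  │Em┃           ┃──────────────
─┼────────┼────────┼──┃           ┃database:     
 │Active  │$530.81 │ha┃           ┃  max_retries:
 │Closed  │$2540.55│gr┃           ┃              
 │Inactive│$4444.62│ha┃           ┃              
 │Active  │$4045.88│ev┃           ┃              
 │Inactive│$819.63 │ev┃           ┃              
 │Active  │$73.32  │ha┃           ┃              
 │Active  │$2655.17│al┃           ┃              
 │Inactive│$1854.25│ev┃           ┗━━━━━━━━━━━━━━
 │Pending │$3212.45│ca┃                          
                      ┃                          
                      ┃                          
━━━━━━━━━━━━━━━━━━━━━━┛                          


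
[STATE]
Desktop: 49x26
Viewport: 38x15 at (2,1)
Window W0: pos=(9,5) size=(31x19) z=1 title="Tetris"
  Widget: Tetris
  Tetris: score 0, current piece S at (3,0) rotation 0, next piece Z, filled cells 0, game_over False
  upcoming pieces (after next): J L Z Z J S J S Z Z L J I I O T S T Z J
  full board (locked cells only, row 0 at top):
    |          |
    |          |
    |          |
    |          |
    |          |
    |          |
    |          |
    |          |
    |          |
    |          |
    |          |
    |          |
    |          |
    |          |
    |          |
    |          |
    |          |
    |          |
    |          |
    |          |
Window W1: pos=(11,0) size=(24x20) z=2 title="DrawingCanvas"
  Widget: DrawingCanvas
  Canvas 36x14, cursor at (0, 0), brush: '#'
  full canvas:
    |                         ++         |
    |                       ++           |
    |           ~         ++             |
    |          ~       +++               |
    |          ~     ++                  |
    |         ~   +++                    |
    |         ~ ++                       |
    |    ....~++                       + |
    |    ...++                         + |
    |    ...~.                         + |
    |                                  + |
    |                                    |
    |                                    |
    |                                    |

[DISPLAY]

         ┃ DrawingCanvas        ┃     
         ┠──────────────────────┨     
         ┃+                     ┃     
         ┃                      ┃     
       ┏━┃           ~         +┃━━━━┓
       ┃ ┃          ~       +++ ┃    ┃
       ┠─┃          ~     ++    ┃────┨
       ┃ ┃         ~   +++      ┃    ┃
       ┃ ┃         ~ ++         ┃    ┃
       ┃ ┃    ....~++           ┃    ┃
       ┃ ┃    ...++             ┃    ┃
       ┃ ┃    ...~.             ┃    ┃
       ┃ ┃                      ┃    ┃
       ┃ ┃                      ┃    ┃
       ┃ ┃                      ┃    ┃


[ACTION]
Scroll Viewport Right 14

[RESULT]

┃ DrawingCanvas        ┃              
┠──────────────────────┨              
┃+                     ┃              
┃                      ┃              
┃           ~         +┃━━━━┓         
┃          ~       +++ ┃    ┃         
┃          ~     ++    ┃────┨         
┃         ~   +++      ┃    ┃         
┃         ~ ++         ┃    ┃         
┃    ....~++           ┃    ┃         
┃    ...++             ┃    ┃         
┃    ...~.             ┃    ┃         
┃                      ┃    ┃         
┃                      ┃    ┃         
┃                      ┃    ┃         


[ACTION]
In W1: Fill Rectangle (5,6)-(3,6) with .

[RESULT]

┃ DrawingCanvas        ┃              
┠──────────────────────┨              
┃+                     ┃              
┃                      ┃              
┃           ~         +┃━━━━┓         
┃      .   ~       +++ ┃    ┃         
┃      .   ~     ++    ┃────┨         
┃      .  ~   +++      ┃    ┃         
┃         ~ ++         ┃    ┃         
┃    ....~++           ┃    ┃         
┃    ...++             ┃    ┃         
┃    ...~.             ┃    ┃         
┃                      ┃    ┃         
┃                      ┃    ┃         
┃                      ┃    ┃         


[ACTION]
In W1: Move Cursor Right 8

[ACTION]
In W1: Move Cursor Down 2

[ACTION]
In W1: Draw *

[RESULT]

┃ DrawingCanvas        ┃              
┠──────────────────────┨              
┃                      ┃              
┃                      ┃              
┃        *  ~         +┃━━━━┓         
┃      .   ~       +++ ┃    ┃         
┃      .   ~     ++    ┃────┨         
┃      .  ~   +++      ┃    ┃         
┃         ~ ++         ┃    ┃         
┃    ....~++           ┃    ┃         
┃    ...++             ┃    ┃         
┃    ...~.             ┃    ┃         
┃                      ┃    ┃         
┃                      ┃    ┃         
┃                      ┃    ┃         


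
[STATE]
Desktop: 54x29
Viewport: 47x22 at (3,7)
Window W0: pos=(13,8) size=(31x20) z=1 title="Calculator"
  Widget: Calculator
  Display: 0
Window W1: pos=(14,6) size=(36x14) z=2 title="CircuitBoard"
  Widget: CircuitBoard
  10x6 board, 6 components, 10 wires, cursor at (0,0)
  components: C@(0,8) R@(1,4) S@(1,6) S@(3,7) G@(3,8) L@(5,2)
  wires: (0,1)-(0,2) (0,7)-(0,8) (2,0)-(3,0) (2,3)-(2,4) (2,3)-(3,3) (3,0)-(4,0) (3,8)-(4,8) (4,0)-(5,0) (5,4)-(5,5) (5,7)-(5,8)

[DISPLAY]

           ┃ CircuitBoard                     ┃
          ┏┠──────────────────────────────────┨
          ┃┃   0 1 2 3 4 5 6 7 8 9            ┃
          ┠┃0  [.]  · ─ ·                   · ┃
          ┃┃                                  ┃
          ┃┃1                   R       S     ┃
          ┃┃                                  ┃
          ┃┃2   ·           · ─ ·             ┃
          ┃┃    │           │                 ┃
          ┃┃3   ·           ·               S ┃
          ┃┃    │                             ┃
          ┃┃4   ·                             ┃
          ┃┗━━━━━━━━━━━━━━━━━━━━━━━━━━━━━━━━━━┛
          ┃├───┼───┼───┼───┤            ┃      
          ┃│ C │ MC│ MR│ M+│            ┃      
          ┃└───┴───┴───┴───┘            ┃      
          ┃                             ┃      
          ┃                             ┃      
          ┃                             ┃      
          ┃                             ┃      
          ┗━━━━━━━━━━━━━━━━━━━━━━━━━━━━━┛      
                                               


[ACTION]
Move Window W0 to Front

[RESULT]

           ┃ CircuitBoard                     ┃
          ┏━━━━━━━━━━━━━━━━━━━━━━━━━━━━━┓─────┨
          ┃ Calculator                  ┃     ┃
          ┠─────────────────────────────┨   · ┃
          ┃                            0┃     ┃
          ┃┌───┬───┬───┬───┐            ┃     ┃
          ┃│ 7 │ 8 │ 9 │ ÷ │            ┃     ┃
          ┃├───┼───┼───┼───┤            ┃     ┃
          ┃│ 4 │ 5 │ 6 │ × │            ┃     ┃
          ┃├───┼───┼───┼───┤            ┃   S ┃
          ┃│ 1 │ 2 │ 3 │ - │            ┃     ┃
          ┃├───┼───┼───┼───┤            ┃     ┃
          ┃│ 0 │ . │ = │ + │            ┃━━━━━┛
          ┃├───┼───┼───┼───┤            ┃      
          ┃│ C │ MC│ MR│ M+│            ┃      
          ┃└───┴───┴───┴───┘            ┃      
          ┃                             ┃      
          ┃                             ┃      
          ┃                             ┃      
          ┃                             ┃      
          ┗━━━━━━━━━━━━━━━━━━━━━━━━━━━━━┛      
                                               


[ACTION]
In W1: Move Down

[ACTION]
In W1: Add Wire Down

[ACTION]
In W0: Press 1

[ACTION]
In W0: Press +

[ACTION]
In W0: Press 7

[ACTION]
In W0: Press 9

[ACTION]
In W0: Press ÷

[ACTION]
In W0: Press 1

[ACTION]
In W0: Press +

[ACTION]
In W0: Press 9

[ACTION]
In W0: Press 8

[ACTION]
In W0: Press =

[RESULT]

           ┃ CircuitBoard                     ┃
          ┏━━━━━━━━━━━━━━━━━━━━━━━━━━━━━┓─────┨
          ┃ Calculator                  ┃     ┃
          ┠─────────────────────────────┨   · ┃
          ┃                          178┃     ┃
          ┃┌───┬───┬───┬───┐            ┃     ┃
          ┃│ 7 │ 8 │ 9 │ ÷ │            ┃     ┃
          ┃├───┼───┼───┼───┤            ┃     ┃
          ┃│ 4 │ 5 │ 6 │ × │            ┃     ┃
          ┃├───┼───┼───┼───┤            ┃   S ┃
          ┃│ 1 │ 2 │ 3 │ - │            ┃     ┃
          ┃├───┼───┼───┼───┤            ┃     ┃
          ┃│ 0 │ . │ = │ + │            ┃━━━━━┛
          ┃├───┼───┼───┼───┤            ┃      
          ┃│ C │ MC│ MR│ M+│            ┃      
          ┃└───┴───┴───┴───┘            ┃      
          ┃                             ┃      
          ┃                             ┃      
          ┃                             ┃      
          ┃                             ┃      
          ┗━━━━━━━━━━━━━━━━━━━━━━━━━━━━━┛      
                                               


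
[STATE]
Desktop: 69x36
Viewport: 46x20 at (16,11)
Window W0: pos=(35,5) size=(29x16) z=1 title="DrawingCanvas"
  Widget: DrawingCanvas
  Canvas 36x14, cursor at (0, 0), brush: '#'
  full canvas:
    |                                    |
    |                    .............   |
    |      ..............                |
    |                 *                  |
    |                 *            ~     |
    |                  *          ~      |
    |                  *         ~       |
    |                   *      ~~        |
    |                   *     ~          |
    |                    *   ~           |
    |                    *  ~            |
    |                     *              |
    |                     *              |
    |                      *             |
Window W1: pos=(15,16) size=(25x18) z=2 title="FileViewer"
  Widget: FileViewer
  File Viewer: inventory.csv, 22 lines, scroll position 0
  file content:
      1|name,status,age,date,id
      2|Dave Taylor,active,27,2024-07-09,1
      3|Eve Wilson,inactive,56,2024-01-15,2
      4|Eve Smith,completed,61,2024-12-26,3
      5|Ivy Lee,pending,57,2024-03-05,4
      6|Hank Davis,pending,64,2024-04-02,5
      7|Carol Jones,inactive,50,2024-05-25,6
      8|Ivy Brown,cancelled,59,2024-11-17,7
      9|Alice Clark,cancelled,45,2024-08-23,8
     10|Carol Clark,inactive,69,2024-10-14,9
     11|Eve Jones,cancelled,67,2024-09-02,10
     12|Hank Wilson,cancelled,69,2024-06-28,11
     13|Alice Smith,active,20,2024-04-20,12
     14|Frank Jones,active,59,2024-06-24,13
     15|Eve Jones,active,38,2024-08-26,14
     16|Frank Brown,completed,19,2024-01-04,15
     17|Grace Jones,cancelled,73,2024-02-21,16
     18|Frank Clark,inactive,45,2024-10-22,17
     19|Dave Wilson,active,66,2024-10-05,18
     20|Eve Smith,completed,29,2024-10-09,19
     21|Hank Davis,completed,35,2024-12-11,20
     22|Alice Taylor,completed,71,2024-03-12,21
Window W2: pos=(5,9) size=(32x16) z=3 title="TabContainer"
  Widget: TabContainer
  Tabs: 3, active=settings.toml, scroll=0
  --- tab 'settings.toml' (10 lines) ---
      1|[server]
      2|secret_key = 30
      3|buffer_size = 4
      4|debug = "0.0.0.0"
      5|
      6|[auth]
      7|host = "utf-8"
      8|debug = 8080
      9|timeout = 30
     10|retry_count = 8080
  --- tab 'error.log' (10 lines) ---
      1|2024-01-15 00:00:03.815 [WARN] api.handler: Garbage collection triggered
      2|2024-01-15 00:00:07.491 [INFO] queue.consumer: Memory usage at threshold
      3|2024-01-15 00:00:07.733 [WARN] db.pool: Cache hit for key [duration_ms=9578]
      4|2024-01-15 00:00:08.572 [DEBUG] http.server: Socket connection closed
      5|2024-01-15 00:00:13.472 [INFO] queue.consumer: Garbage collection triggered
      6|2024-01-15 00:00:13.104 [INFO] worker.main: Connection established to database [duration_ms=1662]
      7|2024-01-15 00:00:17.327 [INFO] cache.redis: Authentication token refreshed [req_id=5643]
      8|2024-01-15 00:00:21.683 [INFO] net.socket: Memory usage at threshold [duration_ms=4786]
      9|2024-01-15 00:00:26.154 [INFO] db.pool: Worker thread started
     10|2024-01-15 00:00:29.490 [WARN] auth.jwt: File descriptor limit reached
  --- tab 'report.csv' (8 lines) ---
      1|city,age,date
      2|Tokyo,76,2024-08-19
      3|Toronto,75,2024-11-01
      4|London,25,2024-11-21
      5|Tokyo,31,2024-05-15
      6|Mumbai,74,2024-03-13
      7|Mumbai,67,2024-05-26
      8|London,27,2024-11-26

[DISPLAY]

────────────────────┨                *        
toml]│ error.log │ r┃                *        
────────────────────┃                 *       
                    ┃                 *       
 = 30               ┃                  *      
e = 4               ┃━━┓               *     ~
.0.0.0"             ┃  ┃                *   ~ 
                    ┃──┨                *  ~  
                    ┃i▲┃                 *    
f-8"                ┃,█┃━━━━━━━━━━━━━━━━━━━━━━
80                  ┃6░┃                      
30                  ┃1░┃                      
t = 8080            ┃2░┃                      
━━━━━━━━━━━━━━━━━━━━┛,░┃                      
Carol Jones,inactive,5░┃                      
Ivy Brown,cancelled,59░┃                      
Alice Clark,cancelled,░┃                      
Carol Clark,inactive,6░┃                      
Eve Jones,cancelled,67░┃                      
Hank Wilson,cancelled,░┃                      


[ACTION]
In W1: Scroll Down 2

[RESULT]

────────────────────┨                *        
toml]│ error.log │ r┃                *        
────────────────────┃                 *       
                    ┃                 *       
 = 30               ┃                  *      
e = 4               ┃━━┓               *     ~
.0.0.0"             ┃  ┃                *   ~ 
                    ┃──┨                *  ~  
                    ┃6▲┃                 *    
f-8"                ┃1░┃━━━━━━━━━━━━━━━━━━━━━━
80                  ┃2░┃                      
30                  ┃,░┃                      
t = 8080            ┃5█┃                      
━━━━━━━━━━━━━━━━━━━━┛9░┃                      
Alice Clark,cancelled,░┃                      
Carol Clark,inactive,6░┃                      
Eve Jones,cancelled,67░┃                      
Hank Wilson,cancelled,░┃                      
Alice Smith,active,20,░┃                      
Frank Jones,active,59,░┃                      


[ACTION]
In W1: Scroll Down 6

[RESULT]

────────────────────┨                *        
toml]│ error.log │ r┃                *        
────────────────────┃                 *       
                    ┃                 *       
 = 30               ┃                  *      
e = 4               ┃━━┓               *     ~
.0.0.0"             ┃  ┃                *   ~ 
                    ┃──┨                *  ~  
                    ┃,▲┃                 *    
f-8"                ┃6░┃━━━━━━━━━━━━━━━━━━━━━━
80                  ┃7░┃                      
30                  ┃,░┃                      
t = 8080            ┃,░┃                      
━━━━━━━━━━━━━━━━━━━━┛,░┃                      
Eve Jones,active,38,20░┃                      
Frank Brown,completed,░┃                      
Grace Jones,cancelled,░┃                      
Frank Clark,inactive,4░┃                      
Dave Wilson,active,66,░┃                      
Eve Smith,completed,29░┃                      


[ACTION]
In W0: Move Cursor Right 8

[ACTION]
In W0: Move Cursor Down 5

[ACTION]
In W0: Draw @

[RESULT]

────────────────────┨                *        
toml]│ error.log │ r┃                *        
────────────────────┃       @         *       
                    ┃                 *       
 = 30               ┃                  *      
e = 4               ┃━━┓               *     ~
.0.0.0"             ┃  ┃                *   ~ 
                    ┃──┨                *  ~  
                    ┃,▲┃                 *    
f-8"                ┃6░┃━━━━━━━━━━━━━━━━━━━━━━
80                  ┃7░┃                      
30                  ┃,░┃                      
t = 8080            ┃,░┃                      
━━━━━━━━━━━━━━━━━━━━┛,░┃                      
Eve Jones,active,38,20░┃                      
Frank Brown,completed,░┃                      
Grace Jones,cancelled,░┃                      
Frank Clark,inactive,4░┃                      
Dave Wilson,active,66,░┃                      
Eve Smith,completed,29░┃                      


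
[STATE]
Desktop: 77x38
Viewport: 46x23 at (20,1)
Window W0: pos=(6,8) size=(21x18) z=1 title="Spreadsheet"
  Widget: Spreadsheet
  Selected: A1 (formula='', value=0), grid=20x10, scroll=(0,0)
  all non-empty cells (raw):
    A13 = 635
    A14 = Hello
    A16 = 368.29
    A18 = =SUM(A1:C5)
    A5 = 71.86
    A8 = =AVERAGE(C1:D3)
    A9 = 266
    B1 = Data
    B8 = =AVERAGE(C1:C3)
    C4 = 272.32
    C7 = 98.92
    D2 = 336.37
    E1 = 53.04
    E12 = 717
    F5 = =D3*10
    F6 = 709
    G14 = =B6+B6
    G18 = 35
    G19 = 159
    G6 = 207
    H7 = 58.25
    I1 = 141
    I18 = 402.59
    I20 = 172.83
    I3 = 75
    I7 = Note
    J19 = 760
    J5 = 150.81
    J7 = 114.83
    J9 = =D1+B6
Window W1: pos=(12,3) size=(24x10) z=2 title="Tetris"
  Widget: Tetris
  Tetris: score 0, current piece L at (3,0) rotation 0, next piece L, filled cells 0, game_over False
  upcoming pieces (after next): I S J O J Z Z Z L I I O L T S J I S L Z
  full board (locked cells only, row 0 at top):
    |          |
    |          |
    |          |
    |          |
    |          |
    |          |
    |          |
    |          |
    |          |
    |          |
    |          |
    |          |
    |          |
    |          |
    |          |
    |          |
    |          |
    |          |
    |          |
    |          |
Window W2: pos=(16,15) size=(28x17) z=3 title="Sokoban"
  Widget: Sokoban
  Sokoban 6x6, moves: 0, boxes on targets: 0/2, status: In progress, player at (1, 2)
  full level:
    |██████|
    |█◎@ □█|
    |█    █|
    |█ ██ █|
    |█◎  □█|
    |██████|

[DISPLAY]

                                              
                                              
━━━━━━━━━━━━━━━┓                              
               ┃                              
───────────────┨                              
   │Next:      ┃                              
   │  ▒        ┃                              
   │▒▒▒        ┃                              
   │           ┃                              
   │           ┃                              
   │           ┃                              
━━━━━━━━━━━━━━━┛                              
------┃                                       
ata   ┃                                       
━━━━━━━━━━━━━━━━━━━━━━━┓                      
koban                  ┃                      
───────────────────────┨                      
███                    ┃                      
 □█                    ┃                      
  █                    ┃                      
█ █                    ┃                      
 □█                    ┃                      
███                    ┃                      


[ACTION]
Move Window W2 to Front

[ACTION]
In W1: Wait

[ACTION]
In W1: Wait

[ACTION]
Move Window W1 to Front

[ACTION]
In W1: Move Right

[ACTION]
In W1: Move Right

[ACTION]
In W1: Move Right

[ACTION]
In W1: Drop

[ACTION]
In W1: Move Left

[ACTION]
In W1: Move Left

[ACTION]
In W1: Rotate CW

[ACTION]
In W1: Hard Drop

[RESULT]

                                              
                                              
━━━━━━━━━━━━━━━┓                              
               ┃                              
───────────────┨                              
   │Next:      ┃                              
   │████       ┃                              
   │           ┃                              
   │           ┃                              
   │           ┃                              
   │           ┃                              
━━━━━━━━━━━━━━━┛                              
------┃                                       
ata   ┃                                       
━━━━━━━━━━━━━━━━━━━━━━━┓                      
koban                  ┃                      
───────────────────────┨                      
███                    ┃                      
 □█                    ┃                      
  █                    ┃                      
█ █                    ┃                      
 □█                    ┃                      
███                    ┃                      


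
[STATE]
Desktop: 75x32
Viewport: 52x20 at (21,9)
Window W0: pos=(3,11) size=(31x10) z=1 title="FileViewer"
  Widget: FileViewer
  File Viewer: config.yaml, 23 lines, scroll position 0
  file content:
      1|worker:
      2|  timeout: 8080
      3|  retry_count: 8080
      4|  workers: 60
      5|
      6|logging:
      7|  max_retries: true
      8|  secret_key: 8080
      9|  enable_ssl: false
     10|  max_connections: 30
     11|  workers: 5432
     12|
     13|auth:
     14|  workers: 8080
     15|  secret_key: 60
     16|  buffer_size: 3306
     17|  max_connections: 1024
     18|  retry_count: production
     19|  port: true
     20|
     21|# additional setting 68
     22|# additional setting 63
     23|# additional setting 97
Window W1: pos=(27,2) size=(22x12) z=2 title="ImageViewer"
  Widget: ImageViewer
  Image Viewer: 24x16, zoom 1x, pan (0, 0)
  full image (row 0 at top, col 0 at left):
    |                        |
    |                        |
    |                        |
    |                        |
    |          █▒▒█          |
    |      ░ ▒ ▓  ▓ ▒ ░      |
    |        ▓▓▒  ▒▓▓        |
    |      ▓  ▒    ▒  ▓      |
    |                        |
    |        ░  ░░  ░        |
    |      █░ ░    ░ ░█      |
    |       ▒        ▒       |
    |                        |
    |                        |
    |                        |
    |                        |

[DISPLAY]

      ┃          █▒▒█      ┃                        
      ┃      ░ ▒ ▓  ▓ ▒ ░  ┃                        
━━━━━━┃        ▓▓▒  ▒▓▓    ┃                        
      ┃      ▓  ▒    ▒  ▓  ┃                        
──────┗━━━━━━━━━━━━━━━━━━━━┛                        
           ▲┃                                       
           █┃                                       
80         ░┃                                       
           ░┃                                       
           ░┃                                       
           ▼┃                                       
━━━━━━━━━━━━┛                                       
                                                    
                                                    
                                                    
                                                    
                                                    
                                                    
                                                    
                                                    


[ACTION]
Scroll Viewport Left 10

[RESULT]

                ┃          █▒▒█      ┃              
                ┃      ░ ▒ ▓  ▓ ▒ ░  ┃              
━━━━━━━━━━━━━━━━┃        ▓▓▒  ▒▓▓    ┃              
ewer            ┃      ▓  ▒    ▒  ▓  ┃              
────────────────┗━━━━━━━━━━━━━━━━━━━━┛              
                     ▲┃                             
ut: 8080             █┃                             
_count: 8080         ░┃                             
rs: 60               ░┃                             
                     ░┃                             
:                    ▼┃                             
━━━━━━━━━━━━━━━━━━━━━━┛                             
                                                    
                                                    
                                                    
                                                    
                                                    
                                                    
                                                    
                                                    


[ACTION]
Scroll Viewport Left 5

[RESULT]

                     ┃          █▒▒█      ┃         
                     ┃      ░ ▒ ▓  ▓ ▒ ░  ┃         
━━━━━━━━━━━━━━━━━━━━━┃        ▓▓▒  ▒▓▓    ┃         
ileViewer            ┃      ▓  ▒    ▒  ▓  ┃         
─────────────────────┗━━━━━━━━━━━━━━━━━━━━┛         
rker:                     ▲┃                        
timeout: 8080             █┃                        
retry_count: 8080         ░┃                        
workers: 60               ░┃                        
                          ░┃                        
gging:                    ▼┃                        
━━━━━━━━━━━━━━━━━━━━━━━━━━━┛                        
                                                    
                                                    
                                                    
                                                    
                                                    
                                                    
                                                    
                                                    


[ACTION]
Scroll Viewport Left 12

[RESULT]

                           ┃          █▒▒█      ┃   
                           ┃      ░ ▒ ▓  ▓ ▒ ░  ┃   
   ┏━━━━━━━━━━━━━━━━━━━━━━━┃        ▓▓▒  ▒▓▓    ┃   
   ┃ FileViewer            ┃      ▓  ▒    ▒  ▓  ┃   
   ┠───────────────────────┗━━━━━━━━━━━━━━━━━━━━┛   
   ┃worker:                     ▲┃                  
   ┃  timeout: 8080             █┃                  
   ┃  retry_count: 8080         ░┃                  
   ┃  workers: 60               ░┃                  
   ┃                            ░┃                  
   ┃logging:                    ▼┃                  
   ┗━━━━━━━━━━━━━━━━━━━━━━━━━━━━━┛                  
                                                    
                                                    
                                                    
                                                    
                                                    
                                                    
                                                    
                                                    
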